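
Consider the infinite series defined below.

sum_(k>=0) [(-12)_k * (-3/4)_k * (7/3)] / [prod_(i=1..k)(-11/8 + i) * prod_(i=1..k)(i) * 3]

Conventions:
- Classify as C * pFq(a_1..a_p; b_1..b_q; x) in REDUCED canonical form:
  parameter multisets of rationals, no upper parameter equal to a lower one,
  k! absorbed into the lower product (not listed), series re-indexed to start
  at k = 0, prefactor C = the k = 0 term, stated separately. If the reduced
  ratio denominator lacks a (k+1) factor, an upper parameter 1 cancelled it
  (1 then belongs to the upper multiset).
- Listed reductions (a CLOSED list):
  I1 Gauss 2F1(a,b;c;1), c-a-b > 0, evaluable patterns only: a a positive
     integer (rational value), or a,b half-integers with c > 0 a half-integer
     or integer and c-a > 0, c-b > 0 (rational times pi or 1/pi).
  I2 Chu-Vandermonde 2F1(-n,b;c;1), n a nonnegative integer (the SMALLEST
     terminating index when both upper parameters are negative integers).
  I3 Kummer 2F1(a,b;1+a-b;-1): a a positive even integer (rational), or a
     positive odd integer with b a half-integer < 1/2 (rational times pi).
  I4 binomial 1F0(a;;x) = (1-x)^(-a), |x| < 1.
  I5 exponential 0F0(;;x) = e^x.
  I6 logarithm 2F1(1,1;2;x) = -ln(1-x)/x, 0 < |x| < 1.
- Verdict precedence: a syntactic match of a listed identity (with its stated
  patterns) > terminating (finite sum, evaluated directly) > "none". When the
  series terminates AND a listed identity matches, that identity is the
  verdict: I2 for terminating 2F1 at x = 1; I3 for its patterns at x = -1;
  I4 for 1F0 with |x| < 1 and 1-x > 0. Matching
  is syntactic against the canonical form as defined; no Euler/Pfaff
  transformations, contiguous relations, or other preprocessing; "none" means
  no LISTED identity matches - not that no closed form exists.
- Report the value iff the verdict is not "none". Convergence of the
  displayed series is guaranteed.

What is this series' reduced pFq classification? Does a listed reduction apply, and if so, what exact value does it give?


Prefactor 7/9, argument 1: 2F1 with upper {-12, -3/4} over lower {-3/8}. Verdict (x = 1): the Chu-Vandermonde identity I2 applies (terminating 2F1 at x = 1 with n = 12, b = -3/4, c = -3/8). Value: -1876398181/239361621.

The tell: x = 1 and the product of the first k integers (prefactor 7/9) is k!.
Adjacent-term ratio: r(k) = 1 * (k-12) (k-3/4) / [(k-3/8) (k+1)] - rational in k. x = 1; t_0 = 7/9; negate the roots.


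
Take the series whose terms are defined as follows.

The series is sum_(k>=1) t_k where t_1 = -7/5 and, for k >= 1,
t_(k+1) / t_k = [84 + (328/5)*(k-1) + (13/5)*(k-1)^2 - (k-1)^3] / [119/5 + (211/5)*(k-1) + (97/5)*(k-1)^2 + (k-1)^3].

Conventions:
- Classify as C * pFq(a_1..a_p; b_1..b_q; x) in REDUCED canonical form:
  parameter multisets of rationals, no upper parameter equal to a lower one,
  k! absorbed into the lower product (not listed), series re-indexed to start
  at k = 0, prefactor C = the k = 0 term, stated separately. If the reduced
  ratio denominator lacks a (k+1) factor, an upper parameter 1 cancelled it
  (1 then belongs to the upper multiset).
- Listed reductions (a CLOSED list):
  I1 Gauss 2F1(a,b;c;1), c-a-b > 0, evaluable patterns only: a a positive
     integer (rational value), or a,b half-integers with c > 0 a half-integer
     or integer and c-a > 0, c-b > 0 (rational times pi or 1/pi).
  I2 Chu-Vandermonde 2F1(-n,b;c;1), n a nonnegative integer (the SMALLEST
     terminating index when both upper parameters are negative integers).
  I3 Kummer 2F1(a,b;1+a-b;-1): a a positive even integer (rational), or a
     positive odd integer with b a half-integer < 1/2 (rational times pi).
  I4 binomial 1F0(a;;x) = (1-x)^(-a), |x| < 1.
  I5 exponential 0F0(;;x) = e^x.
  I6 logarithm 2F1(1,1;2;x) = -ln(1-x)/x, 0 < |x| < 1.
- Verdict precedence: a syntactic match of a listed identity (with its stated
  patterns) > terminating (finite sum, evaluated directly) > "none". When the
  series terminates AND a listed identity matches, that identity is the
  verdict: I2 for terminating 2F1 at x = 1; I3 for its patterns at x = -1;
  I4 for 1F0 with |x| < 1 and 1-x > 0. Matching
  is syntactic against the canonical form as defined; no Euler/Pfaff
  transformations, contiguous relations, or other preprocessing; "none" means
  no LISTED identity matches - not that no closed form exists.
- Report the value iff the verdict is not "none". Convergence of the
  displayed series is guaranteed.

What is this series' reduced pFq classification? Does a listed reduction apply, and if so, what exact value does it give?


x = -1 here; the reduced form reads 2F1, upper {-10, 6}, lower {17}, C = -7/5. Verdict: Kummer (I3) matches (x = -1; c = 17 equals 1+a-b for upper {-10, 6}: listed pattern). Exact value: -196/5.

Key step: with t_0 = -7/5, factor the ratio over Q (C = -7/5): negated roots = parameters.
Ratio: r(k) = (-1) * (k-10) (k+6) / [(k+17) (k+1)] ; factor over Q: parameters, x = (-1), and C = -7/5.


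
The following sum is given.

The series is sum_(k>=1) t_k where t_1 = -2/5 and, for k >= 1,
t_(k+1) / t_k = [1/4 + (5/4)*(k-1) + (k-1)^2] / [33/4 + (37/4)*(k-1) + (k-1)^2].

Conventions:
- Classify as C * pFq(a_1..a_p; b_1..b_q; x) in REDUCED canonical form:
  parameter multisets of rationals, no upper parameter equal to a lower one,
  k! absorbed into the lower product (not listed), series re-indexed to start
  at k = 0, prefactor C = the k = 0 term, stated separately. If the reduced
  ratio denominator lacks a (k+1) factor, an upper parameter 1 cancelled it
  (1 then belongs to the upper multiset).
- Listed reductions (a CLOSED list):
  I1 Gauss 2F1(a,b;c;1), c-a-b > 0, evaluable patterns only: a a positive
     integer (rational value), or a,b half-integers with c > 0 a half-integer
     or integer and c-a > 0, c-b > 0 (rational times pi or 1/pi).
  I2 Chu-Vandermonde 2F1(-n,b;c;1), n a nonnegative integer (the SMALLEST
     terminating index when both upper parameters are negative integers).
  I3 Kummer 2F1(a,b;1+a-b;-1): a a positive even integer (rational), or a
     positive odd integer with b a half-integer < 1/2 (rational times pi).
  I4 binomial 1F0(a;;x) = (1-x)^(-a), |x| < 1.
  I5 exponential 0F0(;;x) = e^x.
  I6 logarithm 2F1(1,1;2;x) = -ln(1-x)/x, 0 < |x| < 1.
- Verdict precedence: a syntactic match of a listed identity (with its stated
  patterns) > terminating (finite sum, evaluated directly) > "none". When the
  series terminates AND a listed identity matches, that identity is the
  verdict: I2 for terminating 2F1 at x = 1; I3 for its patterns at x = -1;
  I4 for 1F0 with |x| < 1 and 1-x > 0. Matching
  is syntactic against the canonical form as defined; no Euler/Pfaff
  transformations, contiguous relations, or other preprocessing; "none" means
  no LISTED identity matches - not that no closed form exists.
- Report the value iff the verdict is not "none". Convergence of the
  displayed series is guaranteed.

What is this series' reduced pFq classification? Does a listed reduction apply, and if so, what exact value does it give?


At argument 1: a 2F1 with upper {1/4, 1}, lower {33/4}, scaled by C = -2/5. Verdict: this is the Gauss summation I1 (x = 1: the Gamma ratio telescopes since c-a-b = 7 > 0 and a = 1 in Z>0). Its exact value is -29/70.

The tell: with t_0 = -2/5, the expanded ratio factors over Q; prefactor -2/5, roots give parameters.
Ratio: r(k) = 1 * (k+1/4) (k+1) / [(k+33/4) (k+1)] - poly over poly, x = 1 from leading terms; C = -2/5 at k = 0.


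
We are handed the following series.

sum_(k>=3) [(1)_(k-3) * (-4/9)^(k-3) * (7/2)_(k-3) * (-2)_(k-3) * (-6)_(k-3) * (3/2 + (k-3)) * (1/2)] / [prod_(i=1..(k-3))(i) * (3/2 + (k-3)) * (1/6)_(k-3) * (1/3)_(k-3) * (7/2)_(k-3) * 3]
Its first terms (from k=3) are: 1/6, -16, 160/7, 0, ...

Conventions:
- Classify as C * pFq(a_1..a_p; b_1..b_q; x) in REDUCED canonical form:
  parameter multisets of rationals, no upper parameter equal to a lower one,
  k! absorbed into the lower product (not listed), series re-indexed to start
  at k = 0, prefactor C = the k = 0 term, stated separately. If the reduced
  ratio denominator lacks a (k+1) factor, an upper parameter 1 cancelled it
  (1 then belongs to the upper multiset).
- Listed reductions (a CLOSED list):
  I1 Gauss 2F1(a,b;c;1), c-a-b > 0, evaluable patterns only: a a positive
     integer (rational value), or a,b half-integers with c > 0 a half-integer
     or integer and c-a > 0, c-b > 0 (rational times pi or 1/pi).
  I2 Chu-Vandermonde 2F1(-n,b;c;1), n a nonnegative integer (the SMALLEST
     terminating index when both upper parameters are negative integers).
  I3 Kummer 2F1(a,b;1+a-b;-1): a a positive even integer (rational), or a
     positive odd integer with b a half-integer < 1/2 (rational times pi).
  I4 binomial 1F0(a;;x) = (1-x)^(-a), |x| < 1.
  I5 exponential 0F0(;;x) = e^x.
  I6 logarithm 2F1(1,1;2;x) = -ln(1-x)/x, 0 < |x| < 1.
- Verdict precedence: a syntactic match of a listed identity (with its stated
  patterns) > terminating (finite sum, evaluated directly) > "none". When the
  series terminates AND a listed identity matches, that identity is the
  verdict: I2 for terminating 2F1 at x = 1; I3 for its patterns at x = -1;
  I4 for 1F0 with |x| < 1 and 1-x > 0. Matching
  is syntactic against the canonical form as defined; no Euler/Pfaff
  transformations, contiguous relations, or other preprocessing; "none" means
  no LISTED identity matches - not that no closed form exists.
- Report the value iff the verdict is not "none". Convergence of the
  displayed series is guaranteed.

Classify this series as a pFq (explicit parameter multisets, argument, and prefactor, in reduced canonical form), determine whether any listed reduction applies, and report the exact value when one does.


Key step: x = (-4/9) and the factor k + 3/2 cancels (top and bottom), leaving C = 1/6.
Ratio: r(k) = (-4/9) * (k-6) (k-2) (k+1) / [(k+1/6) (k+1/3) (k+1)] - rational in k, leading ratio (-4/9); with t_0 = 1/6, classification follows.

Classification (C = 1/6): 3F2 with upper {-6, -2, 1}, lower {1/6, 1/3}, argument x = -4/9. Verdict: terminating. With -2 upstairs the series is a 3-term polynomial sum; evaluated term by term. Hence: 295/42.


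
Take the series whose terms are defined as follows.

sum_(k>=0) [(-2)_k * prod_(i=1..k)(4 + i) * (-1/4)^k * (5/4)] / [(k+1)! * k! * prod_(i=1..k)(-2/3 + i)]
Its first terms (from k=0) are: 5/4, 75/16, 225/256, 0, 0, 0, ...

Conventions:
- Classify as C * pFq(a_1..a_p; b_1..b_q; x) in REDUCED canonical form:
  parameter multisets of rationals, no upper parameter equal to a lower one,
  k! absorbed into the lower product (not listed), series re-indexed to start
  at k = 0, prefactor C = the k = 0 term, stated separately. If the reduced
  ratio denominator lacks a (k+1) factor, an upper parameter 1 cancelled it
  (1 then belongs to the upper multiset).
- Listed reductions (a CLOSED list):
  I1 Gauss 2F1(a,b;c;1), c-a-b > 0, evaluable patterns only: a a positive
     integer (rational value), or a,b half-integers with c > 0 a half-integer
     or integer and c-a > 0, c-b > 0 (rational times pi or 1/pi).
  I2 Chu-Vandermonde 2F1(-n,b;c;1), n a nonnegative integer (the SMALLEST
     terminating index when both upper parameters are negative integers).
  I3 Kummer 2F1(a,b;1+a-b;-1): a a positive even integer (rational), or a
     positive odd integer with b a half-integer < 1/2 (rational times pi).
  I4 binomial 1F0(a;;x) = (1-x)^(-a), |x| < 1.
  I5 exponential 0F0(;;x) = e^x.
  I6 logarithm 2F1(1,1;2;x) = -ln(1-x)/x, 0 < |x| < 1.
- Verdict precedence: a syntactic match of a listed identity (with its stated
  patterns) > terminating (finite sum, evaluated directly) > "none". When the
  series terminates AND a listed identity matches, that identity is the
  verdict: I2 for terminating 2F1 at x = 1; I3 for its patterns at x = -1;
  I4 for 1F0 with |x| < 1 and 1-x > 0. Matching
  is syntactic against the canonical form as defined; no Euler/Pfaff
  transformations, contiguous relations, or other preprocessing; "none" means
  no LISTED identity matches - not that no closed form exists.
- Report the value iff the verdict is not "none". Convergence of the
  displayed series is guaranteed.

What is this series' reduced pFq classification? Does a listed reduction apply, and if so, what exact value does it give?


Classification (C = 5/4): 2F2 with upper {-2, 5}, lower {1/3, 2}, argument x = -1/4. Verdict: terminating - upper parameter -2 makes this a finite sum (last index 2), evaluated exactly. Sum: 1745/256.

The tell: from the first term 5/4: the running product (C = 5/4) telescopes to a rising factorial.
Ratio: r(k) = (-1/4) * (k-2) (k+5) / [(k+1/3) (k+2) (k+1)] ; factor over Q: parameters, x = (-1/4), and C = 5/4.


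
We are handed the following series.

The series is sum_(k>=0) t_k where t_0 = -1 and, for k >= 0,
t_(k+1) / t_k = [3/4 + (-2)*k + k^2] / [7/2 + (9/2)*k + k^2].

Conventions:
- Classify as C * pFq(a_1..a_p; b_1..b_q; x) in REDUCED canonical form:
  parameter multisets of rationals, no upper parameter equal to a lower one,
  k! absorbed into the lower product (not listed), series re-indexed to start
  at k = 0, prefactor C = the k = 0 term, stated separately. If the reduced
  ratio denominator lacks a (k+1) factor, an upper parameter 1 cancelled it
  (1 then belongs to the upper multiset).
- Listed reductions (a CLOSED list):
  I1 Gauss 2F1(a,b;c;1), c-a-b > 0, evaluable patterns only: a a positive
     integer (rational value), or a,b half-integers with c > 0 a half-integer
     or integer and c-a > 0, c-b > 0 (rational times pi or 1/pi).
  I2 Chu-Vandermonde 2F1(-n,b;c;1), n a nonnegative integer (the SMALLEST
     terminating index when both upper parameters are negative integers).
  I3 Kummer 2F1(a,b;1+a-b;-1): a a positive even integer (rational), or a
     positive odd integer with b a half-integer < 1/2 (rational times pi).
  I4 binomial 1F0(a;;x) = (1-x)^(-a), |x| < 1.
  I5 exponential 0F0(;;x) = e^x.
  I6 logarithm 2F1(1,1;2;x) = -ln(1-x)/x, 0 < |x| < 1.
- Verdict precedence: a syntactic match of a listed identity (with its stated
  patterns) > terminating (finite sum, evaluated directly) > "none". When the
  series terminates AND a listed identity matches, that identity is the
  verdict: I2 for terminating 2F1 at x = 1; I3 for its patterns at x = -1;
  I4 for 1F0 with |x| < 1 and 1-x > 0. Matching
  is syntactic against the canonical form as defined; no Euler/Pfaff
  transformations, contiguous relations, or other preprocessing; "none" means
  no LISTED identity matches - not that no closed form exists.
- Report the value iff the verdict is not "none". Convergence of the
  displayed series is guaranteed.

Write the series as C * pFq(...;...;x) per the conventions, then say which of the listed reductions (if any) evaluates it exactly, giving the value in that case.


With C = -1: the canonical form is 2F1(-3/2, -1/2; 7/2; 1). Verdict: this is Gauss's theorem I1 (half-integer case) (x = 1; upper {-3/2, -1/2} half-integers, c = 7/2 in the evaluable pattern). Value: (-1575/4096) * pi.

The tell: t_0 = -1 here, and factor the ratio over Q (C = -1, x = 1): negated roots = parameters.
Term ratio: r(k) = 1 * (k-3/2) (k-1/2) / [(k+7/2) (k+1)] - rational in k, leading ratio 1; with t_0 = -1, classification follows.


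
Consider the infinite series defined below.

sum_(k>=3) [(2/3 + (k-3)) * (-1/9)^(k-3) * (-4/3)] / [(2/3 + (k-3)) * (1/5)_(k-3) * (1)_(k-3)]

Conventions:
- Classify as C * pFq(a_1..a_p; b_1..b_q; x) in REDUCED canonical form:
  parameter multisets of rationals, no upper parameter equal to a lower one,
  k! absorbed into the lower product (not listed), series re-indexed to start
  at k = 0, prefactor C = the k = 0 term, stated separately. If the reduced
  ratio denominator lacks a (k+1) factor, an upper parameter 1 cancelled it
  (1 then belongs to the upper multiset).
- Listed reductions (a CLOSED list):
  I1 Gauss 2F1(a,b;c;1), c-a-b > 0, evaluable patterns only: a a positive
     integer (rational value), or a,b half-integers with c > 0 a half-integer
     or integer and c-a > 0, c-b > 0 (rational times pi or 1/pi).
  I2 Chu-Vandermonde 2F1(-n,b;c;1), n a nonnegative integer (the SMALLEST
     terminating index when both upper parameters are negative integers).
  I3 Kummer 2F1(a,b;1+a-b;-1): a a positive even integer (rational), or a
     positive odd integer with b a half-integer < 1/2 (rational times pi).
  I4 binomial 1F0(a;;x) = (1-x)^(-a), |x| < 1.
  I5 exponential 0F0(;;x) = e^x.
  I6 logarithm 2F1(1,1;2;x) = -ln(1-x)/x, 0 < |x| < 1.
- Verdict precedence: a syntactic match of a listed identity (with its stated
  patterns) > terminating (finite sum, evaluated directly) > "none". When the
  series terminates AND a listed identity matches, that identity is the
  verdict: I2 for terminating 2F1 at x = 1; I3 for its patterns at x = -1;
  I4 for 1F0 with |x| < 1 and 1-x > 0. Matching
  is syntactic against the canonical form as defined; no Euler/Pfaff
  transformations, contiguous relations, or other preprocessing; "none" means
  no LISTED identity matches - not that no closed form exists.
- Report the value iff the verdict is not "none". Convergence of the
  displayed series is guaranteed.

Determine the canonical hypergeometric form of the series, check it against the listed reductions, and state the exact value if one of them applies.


Reduced: x = -1/9, 0F1, upper = {-}, lower = {1/5}, C = -4/3. Verdict: none. A 0F1 with upper {-} fits none of I1-I6 at x = -1/9; the sum runs forever.

Structural cue: x = (-1/9) and (1)_k (C = -4/3, x = -1/9) is k! itself.
Step ratio: r(k) = (-1/9) * 1 / [(k+1/5) (k+1)] - rational; roots negated = parameters, x = (-1/9), C = -4/3.


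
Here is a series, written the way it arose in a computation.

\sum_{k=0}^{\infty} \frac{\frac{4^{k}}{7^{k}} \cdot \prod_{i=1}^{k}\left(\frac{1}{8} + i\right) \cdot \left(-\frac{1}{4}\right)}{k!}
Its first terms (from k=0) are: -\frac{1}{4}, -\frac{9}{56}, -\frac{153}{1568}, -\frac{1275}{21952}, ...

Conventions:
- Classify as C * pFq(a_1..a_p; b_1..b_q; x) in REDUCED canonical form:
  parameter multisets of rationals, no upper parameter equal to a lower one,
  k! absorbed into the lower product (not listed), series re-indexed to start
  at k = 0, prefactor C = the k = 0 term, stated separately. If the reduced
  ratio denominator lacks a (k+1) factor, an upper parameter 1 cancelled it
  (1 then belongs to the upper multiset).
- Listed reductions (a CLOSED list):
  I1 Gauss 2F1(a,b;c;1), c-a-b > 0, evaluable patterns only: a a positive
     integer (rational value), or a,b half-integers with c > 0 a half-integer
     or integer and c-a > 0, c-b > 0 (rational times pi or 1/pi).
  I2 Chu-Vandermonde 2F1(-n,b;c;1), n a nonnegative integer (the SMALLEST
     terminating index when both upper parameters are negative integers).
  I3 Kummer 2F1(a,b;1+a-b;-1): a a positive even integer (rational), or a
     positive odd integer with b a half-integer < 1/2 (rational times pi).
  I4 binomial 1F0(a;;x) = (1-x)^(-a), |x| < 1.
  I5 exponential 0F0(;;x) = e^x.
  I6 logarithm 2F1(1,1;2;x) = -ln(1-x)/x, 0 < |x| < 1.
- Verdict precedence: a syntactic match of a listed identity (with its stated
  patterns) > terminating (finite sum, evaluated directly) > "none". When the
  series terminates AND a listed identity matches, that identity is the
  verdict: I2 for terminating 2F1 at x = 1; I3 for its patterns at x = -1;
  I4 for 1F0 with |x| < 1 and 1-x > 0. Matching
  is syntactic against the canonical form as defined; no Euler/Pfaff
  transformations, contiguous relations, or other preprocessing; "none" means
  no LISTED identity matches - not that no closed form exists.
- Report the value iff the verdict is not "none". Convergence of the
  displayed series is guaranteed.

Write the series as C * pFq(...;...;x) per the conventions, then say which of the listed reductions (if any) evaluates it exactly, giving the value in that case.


Key observation: with t_0 = -\frac{1}{4}, the running product (prefactor -1/4) telescopes to a rising factorial.
Adjacent-term ratio: r(k) = \frac{4}{7} * (k+\frac{9}{8}) / [(k+1)] ; factor over Q: parameters, x = \frac{4}{7}, and C = -\frac{1}{4}.

This is -\frac{1}{4} * 1F0(\frac{9}{8}; -; \frac{4}{7}) in reduced canonical form. Verdict: binomial (I4) fires (the 1F0 binomial series: exponent -9/8, x = \frac{4}{7}). Sum: \left(-\frac{1}{4}\right) \cdot \left(\frac{3}{7}\right)^{-\frac{9}{8}}.


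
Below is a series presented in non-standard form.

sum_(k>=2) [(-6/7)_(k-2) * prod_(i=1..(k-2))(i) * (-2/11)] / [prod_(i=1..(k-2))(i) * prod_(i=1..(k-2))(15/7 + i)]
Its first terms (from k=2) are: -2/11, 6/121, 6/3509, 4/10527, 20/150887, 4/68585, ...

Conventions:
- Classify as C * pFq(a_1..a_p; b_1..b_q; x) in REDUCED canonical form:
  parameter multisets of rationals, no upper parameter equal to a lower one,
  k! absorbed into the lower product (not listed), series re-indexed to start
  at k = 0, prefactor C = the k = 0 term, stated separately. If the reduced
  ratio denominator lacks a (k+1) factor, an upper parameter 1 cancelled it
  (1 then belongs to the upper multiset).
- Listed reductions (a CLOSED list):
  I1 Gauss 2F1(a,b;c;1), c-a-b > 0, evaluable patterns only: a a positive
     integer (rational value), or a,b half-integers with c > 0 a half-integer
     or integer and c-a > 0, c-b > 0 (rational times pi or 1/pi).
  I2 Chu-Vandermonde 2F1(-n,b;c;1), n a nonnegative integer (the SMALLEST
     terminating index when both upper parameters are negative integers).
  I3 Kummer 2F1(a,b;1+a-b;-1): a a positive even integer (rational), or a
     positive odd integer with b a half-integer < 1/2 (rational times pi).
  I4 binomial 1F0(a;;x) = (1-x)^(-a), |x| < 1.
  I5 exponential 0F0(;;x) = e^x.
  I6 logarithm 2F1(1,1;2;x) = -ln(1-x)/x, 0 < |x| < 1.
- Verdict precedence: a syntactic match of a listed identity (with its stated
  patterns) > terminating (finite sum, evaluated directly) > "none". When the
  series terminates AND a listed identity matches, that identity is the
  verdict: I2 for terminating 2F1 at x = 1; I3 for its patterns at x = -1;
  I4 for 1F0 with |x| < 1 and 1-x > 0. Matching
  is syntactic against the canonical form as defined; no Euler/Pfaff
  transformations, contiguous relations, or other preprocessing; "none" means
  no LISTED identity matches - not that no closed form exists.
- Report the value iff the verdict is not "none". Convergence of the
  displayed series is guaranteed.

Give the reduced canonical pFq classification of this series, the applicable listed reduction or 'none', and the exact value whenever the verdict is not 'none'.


The series (x = 1) is 2F1: upper {-6/7, 1}, lower {22/7}, prefactor -2/11. Verdict at x = 1: the Gauss summation I1 matches (x = 1: the Gamma ratio telescopes since c-a-b = 3 > 0 and a = 1 in Z>0). Exact value: -10/77.

The tell: x = 1 and the lower running product (prefactor -2/11) is a rising factorial.
Consecutive-term ratio: r(k) = 1 * (k-6/7) (k+1) / [(k+22/7) (k+1)] ; factor over Q: parameters, x = 1, and C = -2/11.


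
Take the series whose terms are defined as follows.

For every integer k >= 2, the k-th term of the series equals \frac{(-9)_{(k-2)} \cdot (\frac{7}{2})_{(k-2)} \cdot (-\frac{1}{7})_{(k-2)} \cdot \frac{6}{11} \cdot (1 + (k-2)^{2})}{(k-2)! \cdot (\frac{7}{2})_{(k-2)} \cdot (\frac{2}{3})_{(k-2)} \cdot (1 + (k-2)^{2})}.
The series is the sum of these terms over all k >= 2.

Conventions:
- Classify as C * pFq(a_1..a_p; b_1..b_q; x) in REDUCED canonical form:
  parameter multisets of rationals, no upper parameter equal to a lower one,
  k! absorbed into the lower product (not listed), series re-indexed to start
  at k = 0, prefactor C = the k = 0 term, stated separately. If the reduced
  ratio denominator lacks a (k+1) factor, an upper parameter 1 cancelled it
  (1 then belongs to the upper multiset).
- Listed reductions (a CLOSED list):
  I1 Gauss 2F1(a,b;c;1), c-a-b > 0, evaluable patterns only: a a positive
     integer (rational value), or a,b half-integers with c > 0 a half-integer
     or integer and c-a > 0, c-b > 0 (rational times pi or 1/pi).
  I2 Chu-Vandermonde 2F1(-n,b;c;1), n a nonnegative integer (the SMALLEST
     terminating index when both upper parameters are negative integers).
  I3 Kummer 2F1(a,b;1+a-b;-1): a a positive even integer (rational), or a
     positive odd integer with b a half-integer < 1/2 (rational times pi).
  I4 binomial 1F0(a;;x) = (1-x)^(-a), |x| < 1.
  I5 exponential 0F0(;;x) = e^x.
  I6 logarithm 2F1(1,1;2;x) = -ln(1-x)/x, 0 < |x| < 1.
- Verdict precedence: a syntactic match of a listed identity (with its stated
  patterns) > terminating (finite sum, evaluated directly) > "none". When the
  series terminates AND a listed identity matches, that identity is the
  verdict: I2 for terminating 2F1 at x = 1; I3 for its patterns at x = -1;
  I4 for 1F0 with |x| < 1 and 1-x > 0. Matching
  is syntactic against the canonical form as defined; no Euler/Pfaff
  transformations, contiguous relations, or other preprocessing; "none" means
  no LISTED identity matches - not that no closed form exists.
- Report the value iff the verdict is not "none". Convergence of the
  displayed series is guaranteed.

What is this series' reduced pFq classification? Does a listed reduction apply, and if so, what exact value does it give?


Structural cue: with t_0 = \frac{6}{11}, the factor k^2 + 1 cancels (top and bottom), leaving prefactor 6/11.
Ratio: r(k) = 1 * (k-9) (k-\frac{1}{7}) / [(k+\frac{2}{3}) (k+1)] - rational; roots negated = parameters, x = 1, C = \frac{6}{11}.

At argument 1: a 2F1 with upper {-9, -\frac{1}{7}}, lower {\frac{2}{3}}, scaled by C = \frac{6}{11}. Verdict (x = 1): Vandermonde's identity (I2) applies (terminating 2F1 at x = 1 with n = 9, b = -1/7, c = \frac{2}{3}). Exact value: \frac{62862790062}{71466237997}.


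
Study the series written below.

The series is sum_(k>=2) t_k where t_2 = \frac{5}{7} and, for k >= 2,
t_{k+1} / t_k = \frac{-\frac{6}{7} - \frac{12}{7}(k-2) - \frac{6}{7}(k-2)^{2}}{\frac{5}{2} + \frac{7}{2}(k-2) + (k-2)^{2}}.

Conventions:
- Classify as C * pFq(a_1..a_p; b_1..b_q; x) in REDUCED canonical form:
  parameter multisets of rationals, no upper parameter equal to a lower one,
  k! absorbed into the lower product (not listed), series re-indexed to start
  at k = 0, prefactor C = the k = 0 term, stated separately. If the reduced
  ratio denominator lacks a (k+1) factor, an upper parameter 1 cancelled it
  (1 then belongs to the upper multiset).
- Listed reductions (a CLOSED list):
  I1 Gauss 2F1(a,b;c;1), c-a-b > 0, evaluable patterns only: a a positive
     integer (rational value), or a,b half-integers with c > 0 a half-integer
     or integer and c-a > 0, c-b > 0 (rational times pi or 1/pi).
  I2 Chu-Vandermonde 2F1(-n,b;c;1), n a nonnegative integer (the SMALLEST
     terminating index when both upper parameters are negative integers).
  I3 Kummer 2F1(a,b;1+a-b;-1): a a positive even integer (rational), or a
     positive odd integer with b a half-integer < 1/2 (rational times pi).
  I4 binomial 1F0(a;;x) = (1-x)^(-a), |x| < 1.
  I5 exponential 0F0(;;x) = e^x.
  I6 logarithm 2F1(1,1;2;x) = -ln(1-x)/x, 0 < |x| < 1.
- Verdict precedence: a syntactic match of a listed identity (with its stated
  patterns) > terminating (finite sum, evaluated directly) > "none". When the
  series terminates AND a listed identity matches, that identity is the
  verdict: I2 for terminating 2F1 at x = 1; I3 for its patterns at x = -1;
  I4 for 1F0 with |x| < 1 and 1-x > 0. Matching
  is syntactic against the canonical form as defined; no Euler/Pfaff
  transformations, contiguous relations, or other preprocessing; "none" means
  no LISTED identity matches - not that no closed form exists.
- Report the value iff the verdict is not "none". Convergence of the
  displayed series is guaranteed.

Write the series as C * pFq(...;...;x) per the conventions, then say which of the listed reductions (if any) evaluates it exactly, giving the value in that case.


This is \frac{5}{7} * 2F1(1, 1; \frac{5}{2}; -\frac{6}{7}) in reduced canonical form. Verdict: none. A 2F1 with upper {1, 1} fits none of I1-I6 at x = -\frac{6}{7}; the sum runs forever.

Structural cue: t_0 = \frac{5}{7} here, and factor the ratio over Q (C = 5/7, x = -6/7): negated roots = parameters.
Adjacent-term ratio: r(k) = -\frac{6}{7} * (k+1) (k+1) / [(k+\frac{5}{2}) (k+1)] - rational in k, leading ratio -\frac{6}{7}; with t_0 = \frac{5}{7}, classification follows.


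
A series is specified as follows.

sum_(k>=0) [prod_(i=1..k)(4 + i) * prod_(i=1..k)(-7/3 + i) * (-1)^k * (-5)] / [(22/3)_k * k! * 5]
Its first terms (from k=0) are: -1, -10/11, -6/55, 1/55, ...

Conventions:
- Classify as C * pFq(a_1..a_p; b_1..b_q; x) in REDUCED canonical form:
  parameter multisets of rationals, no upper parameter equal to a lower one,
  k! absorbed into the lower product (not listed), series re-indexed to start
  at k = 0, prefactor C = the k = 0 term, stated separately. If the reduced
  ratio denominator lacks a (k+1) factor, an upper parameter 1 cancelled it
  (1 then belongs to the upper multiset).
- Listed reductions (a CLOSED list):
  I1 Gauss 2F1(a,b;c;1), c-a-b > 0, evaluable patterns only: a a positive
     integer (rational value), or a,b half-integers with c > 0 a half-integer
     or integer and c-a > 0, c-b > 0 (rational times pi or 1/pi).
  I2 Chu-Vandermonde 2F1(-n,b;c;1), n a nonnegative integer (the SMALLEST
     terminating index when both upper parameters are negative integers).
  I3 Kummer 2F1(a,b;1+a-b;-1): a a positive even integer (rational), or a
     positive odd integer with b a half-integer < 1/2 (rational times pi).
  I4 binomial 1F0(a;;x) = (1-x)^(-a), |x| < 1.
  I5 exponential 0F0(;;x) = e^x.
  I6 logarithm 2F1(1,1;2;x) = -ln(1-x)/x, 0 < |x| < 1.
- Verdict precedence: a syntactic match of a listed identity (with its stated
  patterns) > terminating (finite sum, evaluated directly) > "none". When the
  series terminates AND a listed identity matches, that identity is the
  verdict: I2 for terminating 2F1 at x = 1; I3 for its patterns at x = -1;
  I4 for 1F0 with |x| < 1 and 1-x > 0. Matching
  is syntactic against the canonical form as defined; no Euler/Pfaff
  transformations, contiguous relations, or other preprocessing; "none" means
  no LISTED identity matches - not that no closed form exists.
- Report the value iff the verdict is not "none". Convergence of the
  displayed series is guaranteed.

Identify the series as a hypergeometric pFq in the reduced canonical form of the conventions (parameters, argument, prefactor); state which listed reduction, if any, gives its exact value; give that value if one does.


First insight: t_0 being -1, the running product (prefactor -1) telescopes to a rising factorial.
Ratio: r(k) = (-1) * (k-4/3) (k+5) / [(k+22/3) (k+1)] - rational in k, leading ratio (-1); with t_0 = -1, classification follows.

Reduced: x = -1, 2F1, upper = {-4/3, 5}, lower = {22/3}, C = -1. Verdict: none. No listed pattern accepts 2F1(-4/3, 5; 22/3; -1).


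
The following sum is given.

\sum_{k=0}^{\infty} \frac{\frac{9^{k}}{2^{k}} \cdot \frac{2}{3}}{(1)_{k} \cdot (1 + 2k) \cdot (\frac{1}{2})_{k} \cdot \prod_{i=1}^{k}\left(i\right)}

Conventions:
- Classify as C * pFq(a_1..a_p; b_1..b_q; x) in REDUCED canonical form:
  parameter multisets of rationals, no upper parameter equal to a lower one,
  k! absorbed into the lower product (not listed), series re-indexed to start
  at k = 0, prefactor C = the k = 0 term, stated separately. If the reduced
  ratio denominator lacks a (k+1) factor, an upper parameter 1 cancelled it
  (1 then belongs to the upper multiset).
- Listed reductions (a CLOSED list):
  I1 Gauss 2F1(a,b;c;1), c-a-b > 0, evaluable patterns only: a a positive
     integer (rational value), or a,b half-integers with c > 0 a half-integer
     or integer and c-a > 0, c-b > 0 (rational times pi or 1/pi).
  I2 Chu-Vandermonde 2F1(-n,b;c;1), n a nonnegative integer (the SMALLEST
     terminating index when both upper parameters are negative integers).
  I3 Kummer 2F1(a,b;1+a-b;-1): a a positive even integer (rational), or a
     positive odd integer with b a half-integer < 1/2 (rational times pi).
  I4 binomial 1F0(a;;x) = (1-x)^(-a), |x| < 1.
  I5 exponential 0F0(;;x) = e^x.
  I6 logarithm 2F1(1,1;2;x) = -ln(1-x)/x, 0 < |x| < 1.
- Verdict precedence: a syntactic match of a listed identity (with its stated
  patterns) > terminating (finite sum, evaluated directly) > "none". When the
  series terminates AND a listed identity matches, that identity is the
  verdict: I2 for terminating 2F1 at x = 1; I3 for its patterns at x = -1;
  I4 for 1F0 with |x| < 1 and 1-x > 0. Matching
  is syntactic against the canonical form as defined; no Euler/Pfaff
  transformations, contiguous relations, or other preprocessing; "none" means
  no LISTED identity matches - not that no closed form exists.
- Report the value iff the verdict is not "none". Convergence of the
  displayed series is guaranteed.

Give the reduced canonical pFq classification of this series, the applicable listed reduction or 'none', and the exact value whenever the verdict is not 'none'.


x = \frac{9}{2} here; the reduced form reads 0F2, upper {-}, lower {1, \frac{3}{2}}, C = \frac{2}{3}. Verdict: none - this 0F2 at x = \frac{9}{2} matches no listed pattern, and upper {-} holds no stopper.

Key observation: from the first term \frac{2}{3}: the two k-th powers (C = 2/3) combine into one argument.
Adjacent-term ratio: r(k) = \frac{9}{2} * 1 / [(k+1) (k+\frac{3}{2}) (k+1)] - rational; roots negated = parameters, x = \frac{9}{2}, C = \frac{2}{3}.


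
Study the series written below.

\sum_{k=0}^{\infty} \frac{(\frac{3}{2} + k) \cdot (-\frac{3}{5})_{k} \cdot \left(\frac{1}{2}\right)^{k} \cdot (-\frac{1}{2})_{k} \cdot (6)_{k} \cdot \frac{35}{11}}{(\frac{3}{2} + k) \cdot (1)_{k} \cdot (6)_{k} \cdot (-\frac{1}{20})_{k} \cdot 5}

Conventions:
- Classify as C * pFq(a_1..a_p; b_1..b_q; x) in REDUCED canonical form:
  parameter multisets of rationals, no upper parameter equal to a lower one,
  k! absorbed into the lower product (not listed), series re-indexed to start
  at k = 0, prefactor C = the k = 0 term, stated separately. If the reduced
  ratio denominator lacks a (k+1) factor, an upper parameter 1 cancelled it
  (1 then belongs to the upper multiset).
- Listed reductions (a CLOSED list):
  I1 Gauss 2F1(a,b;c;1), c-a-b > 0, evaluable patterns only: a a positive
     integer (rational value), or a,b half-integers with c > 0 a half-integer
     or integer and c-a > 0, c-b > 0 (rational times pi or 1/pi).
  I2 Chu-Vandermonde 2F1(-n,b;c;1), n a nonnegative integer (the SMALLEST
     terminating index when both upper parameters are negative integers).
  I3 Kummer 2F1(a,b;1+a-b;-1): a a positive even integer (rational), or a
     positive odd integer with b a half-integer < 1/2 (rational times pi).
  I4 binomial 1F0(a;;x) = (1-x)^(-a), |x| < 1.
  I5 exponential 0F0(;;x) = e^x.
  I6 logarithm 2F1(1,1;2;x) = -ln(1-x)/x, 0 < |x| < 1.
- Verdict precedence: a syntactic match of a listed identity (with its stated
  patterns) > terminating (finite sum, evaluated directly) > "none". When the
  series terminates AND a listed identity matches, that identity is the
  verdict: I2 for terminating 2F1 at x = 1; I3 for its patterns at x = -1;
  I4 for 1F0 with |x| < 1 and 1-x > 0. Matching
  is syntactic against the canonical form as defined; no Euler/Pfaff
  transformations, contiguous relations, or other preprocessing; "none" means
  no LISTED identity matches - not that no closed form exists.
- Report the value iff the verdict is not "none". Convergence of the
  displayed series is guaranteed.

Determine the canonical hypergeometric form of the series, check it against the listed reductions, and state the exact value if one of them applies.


Canonical form: C = \frac{7}{11} times 2F1 with upper {-\frac{3}{5}, -\frac{1}{2}}, lower {-\frac{1}{20}}, x = \frac{1}{2}. Verdict: none - this 2F1 at x = \frac{1}{2} matches no listed pattern, and upper {-\frac{3}{5}, -\frac{1}{2}} holds no stopper.

Key step: t_0 = \frac{7}{11} here, and the factor k + 3/2 cancels (top and bottom), leaving prefactor 7/11.
Term ratio: r(k) = \frac{1}{2} * (k-\frac{3}{5}) (k-\frac{1}{2}) / [(k-\frac{1}{20}) (k+1)] - poly over poly, x = \frac{1}{2} from leading terms; C = \frac{7}{11} at k = 0.


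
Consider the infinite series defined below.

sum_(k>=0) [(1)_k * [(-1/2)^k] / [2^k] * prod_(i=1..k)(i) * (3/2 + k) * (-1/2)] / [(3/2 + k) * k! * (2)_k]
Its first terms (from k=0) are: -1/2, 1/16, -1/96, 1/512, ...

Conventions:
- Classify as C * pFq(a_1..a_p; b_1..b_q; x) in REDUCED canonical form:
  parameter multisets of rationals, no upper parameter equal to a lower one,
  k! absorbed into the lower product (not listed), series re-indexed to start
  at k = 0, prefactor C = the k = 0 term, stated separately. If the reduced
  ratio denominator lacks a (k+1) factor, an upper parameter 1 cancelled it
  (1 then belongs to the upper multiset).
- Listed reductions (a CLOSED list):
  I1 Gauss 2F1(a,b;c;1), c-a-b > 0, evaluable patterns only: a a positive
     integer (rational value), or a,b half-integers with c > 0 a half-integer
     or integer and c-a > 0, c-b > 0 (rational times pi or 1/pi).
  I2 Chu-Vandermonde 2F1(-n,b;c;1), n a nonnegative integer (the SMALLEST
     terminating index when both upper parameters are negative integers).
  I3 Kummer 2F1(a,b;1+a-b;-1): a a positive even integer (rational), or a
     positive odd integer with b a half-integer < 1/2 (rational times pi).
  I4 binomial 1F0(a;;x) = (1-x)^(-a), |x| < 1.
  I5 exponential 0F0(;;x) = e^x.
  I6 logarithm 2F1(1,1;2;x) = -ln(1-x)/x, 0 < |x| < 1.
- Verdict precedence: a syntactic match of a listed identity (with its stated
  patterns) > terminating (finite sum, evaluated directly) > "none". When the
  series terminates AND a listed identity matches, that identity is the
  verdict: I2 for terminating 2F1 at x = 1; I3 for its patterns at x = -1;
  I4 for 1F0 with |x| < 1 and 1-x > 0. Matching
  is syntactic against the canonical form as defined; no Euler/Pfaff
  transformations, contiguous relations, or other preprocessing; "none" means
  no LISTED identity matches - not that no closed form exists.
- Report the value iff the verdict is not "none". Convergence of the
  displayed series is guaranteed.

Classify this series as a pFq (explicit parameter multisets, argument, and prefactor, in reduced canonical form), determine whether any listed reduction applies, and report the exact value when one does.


With C = -1/2: the canonical form is 2F1(1, 1; 2; -1/4). Verdict: logarithm (I6) fires (the logarithm: parameters (1,1;2), x = -1/4). Exact value: (-2) * ln(5/4).

First insight: x = (-1/4) and the running product (prefactor -1/2) telescopes to a rising factorial.
Ratio: r(k) = (-1/4) * (k+1) (k+1) / [(k+2) (k+1)] - rational; roots negated = parameters, x = (-1/4), C = -1/2.


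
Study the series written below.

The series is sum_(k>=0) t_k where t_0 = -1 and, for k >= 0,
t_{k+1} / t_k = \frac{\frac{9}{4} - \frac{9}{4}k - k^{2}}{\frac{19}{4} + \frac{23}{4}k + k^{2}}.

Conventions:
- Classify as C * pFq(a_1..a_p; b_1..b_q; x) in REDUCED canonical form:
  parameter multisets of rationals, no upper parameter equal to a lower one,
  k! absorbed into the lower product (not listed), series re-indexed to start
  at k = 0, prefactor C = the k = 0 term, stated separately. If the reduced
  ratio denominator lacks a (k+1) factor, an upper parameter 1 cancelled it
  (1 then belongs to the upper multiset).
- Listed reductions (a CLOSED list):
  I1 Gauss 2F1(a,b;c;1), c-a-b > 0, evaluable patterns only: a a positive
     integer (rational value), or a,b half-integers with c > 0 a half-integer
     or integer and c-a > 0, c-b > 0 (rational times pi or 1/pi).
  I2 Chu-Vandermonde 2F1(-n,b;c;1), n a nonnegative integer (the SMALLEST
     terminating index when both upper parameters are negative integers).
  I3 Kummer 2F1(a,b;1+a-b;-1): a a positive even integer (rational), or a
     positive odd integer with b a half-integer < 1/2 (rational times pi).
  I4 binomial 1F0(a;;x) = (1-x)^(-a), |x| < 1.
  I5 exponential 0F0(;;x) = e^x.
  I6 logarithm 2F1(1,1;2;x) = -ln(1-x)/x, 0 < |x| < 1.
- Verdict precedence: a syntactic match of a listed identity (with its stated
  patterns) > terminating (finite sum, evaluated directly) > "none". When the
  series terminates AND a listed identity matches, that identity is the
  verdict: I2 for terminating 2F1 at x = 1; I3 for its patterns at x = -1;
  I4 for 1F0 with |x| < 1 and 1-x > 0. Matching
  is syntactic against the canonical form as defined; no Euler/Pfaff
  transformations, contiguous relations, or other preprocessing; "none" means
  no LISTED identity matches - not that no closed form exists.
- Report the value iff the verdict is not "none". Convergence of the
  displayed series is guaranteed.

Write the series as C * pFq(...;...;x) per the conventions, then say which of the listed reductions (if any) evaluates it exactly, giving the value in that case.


x = -1 here; the reduced form reads 2F1, upper {-\frac{3}{4}, 3}, lower {\frac{19}{4}}, C = -1. Verdict: none. Every listed pattern misses the 2F1 form at -1, upper {-\frac{3}{4}, 3}.

Key step: t_0 = -1 here, and roots of the ratio polynomials (C = -1, x = -1) are the negated parameters.
Ratio: r(k) = -1 * (k-\frac{3}{4}) (k+3) / [(k+\frac{19}{4}) (k+1)] - rational in k. x = -1; t_0 = -1; negate the roots.
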